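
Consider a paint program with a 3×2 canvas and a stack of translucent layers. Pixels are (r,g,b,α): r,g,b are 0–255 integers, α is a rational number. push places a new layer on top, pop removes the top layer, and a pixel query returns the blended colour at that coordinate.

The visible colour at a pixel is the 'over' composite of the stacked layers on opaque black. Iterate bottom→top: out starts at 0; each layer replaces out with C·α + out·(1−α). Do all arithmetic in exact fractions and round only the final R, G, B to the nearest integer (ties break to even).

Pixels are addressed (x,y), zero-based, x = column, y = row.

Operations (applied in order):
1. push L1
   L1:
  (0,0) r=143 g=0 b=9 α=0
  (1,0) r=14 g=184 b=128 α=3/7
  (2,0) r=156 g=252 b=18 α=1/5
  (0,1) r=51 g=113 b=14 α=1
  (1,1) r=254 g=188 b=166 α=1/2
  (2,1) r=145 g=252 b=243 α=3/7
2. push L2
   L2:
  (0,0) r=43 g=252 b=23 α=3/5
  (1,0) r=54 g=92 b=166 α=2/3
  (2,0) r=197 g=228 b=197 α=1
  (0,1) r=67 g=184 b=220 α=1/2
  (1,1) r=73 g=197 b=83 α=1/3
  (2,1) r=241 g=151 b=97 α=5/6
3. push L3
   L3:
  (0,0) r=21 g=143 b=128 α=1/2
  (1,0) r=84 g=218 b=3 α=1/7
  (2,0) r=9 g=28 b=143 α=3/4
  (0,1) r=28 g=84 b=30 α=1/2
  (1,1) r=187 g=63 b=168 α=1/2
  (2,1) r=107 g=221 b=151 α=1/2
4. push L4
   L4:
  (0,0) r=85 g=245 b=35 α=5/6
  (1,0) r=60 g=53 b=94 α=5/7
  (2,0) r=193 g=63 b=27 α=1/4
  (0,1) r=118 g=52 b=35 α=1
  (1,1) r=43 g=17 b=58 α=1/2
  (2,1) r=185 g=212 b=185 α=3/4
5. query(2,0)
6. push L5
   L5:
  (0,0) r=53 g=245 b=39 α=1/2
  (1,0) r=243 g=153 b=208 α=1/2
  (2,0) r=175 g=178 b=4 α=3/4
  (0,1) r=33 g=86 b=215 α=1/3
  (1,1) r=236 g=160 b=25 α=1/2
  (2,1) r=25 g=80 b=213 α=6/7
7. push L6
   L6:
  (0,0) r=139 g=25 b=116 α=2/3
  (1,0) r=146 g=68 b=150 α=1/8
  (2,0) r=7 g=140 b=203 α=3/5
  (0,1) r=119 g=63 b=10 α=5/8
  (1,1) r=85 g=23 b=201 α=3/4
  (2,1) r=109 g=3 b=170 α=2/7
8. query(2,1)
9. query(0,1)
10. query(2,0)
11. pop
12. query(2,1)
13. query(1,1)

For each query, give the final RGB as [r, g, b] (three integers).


query (2,0) [L1,L2,L3,L4] — begin 0,0,0
L1 α=1/5: [156/5, 252/5, 18/5]
L2 α=1: [197, 228, 197]
L3 α=3/4: [56, 78, 313/2]
L4 α=1/4: [361/4, 297/4, 993/8]
→ [90, 74, 124]

(2,1) stack=L1,L2,L3,L4,L5,L6; from [0,0,0]:
L1 α=3/7: [435/7, 108, 729/7]
L2 α=5/6: [4435/21, 863/6, 2062/21]
L3 α=1/2: [3341/21, 2189/12, 5233/42]
L4 α=3/4: [3749/21, 9821/48, 28543/168]
L5 α=6/7: [6899/147, 32861/336, 243247/1176]
L6 α=2/7: [66541/1029, 166321/2352, 1616075/8232]
→ [65, 71, 196]

query (0,1) [L1,L2,L3,L4,L5,L6] — begin 0,0,0
after L1 α=1: [51, 113, 14]
after L2 α=1/2: [59, 297/2, 117]
after L3 α=1/2: [87/2, 465/4, 147/2]
after L4 α=1: [118, 52, 35]
after L5 α=1/3: [269/3, 190/3, 95]
after L6 α=5/8: [108, 505/8, 335/8]
→ [108, 63, 42]

at x=2,y=0 over L1,L2,L3,L4,L5,L6:
after L1 α=1/5: [156/5, 252/5, 18/5]
after L2 α=1: [197, 228, 197]
after L3 α=3/4: [56, 78, 313/2]
after L4 α=1/4: [361/4, 297/4, 993/8]
after L5 α=3/4: [2461/16, 2433/16, 1089/32]
after L6 α=3/5: [2629/40, 5793/40, 10833/80]
rounded: [66, 145, 135]

(2,1) stack=L1,L2,L3,L4,L5; from [0,0,0]:
after L1 α=3/7: [435/7, 108, 729/7]
after L2 α=5/6: [4435/21, 863/6, 2062/21]
after L3 α=1/2: [3341/21, 2189/12, 5233/42]
after L4 α=3/4: [3749/21, 9821/48, 28543/168]
after L5 α=6/7: [6899/147, 32861/336, 243247/1176]
rounded: [47, 98, 207]

at x=1,y=1 over L1,L2,L3,L4,L5:
L1 α=1/2: [127, 94, 83]
L2 α=1/3: [109, 385/3, 83]
L3 α=1/2: [148, 287/3, 251/2]
L4 α=1/2: [191/2, 169/3, 367/4]
L5 α=1/2: [663/4, 649/6, 467/8]
rounded: [166, 108, 58]


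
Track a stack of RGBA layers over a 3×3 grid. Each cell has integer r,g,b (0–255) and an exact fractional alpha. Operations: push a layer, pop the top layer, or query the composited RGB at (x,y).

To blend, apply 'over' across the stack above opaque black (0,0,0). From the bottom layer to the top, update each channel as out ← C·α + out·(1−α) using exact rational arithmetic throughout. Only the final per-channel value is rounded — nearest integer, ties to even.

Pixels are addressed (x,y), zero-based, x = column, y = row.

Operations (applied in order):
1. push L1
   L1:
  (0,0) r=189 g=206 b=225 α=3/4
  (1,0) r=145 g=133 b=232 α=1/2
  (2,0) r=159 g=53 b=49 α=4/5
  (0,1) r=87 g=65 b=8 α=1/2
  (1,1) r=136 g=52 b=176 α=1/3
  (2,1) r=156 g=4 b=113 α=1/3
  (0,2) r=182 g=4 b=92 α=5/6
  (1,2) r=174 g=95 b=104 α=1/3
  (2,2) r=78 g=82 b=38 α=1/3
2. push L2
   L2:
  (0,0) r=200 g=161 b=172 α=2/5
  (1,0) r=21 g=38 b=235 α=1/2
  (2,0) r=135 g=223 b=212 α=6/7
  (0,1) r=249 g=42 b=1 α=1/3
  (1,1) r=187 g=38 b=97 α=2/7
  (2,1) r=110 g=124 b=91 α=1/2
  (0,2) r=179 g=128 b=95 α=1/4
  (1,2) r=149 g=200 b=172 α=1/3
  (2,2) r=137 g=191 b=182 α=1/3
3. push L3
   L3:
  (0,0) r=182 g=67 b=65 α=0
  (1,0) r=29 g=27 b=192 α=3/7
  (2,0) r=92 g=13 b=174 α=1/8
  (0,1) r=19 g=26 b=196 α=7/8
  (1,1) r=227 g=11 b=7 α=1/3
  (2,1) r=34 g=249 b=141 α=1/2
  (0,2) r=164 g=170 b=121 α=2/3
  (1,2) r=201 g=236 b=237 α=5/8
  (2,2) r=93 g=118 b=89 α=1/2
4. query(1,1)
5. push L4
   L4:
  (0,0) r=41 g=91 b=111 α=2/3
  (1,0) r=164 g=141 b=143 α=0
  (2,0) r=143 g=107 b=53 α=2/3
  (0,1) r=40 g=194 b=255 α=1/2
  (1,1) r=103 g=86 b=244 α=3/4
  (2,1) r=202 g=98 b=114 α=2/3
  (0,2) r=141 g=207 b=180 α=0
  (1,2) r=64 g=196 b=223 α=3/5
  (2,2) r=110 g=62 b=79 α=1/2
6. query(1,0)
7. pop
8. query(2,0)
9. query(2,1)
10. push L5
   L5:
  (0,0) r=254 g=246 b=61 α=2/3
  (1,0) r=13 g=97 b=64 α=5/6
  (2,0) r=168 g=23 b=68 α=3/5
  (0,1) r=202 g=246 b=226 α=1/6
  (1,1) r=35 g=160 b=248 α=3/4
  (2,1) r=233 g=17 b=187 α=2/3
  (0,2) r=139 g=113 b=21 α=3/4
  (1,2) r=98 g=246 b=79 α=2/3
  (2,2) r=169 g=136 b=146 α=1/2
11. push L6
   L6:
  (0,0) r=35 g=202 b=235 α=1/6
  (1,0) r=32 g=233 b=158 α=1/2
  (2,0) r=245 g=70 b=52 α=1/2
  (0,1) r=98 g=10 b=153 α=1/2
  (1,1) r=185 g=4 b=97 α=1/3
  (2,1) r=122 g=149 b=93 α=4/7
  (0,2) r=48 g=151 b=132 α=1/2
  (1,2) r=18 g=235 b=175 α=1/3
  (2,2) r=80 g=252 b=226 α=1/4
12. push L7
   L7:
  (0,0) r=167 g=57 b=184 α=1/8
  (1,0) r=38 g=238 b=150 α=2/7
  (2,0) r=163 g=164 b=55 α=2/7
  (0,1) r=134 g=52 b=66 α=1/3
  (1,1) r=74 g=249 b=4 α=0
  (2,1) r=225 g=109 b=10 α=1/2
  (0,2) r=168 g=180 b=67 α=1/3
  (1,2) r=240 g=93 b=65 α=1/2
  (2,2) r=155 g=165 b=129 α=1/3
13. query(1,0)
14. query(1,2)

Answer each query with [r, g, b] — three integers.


at x=1,y=1 over L1,L2,L3:
+L1 (α=1/3) → [136/3, 52/3, 176/3]
+L2 (α=2/7) → [1802/21, 488/21, 1462/21]
+L3 (α=1/3) → [8371/63, 1207/63, 3071/63]
→ [133, 19, 49]

query (1,0) [L1,L2,L3,L4] — begin 0,0,0
+L1 (α=1/2) → [145/2, 133/2, 116]
+L2 (α=1/2) → [187/4, 209/4, 351/2]
+L3 (α=3/7) → [274/7, 290/7, 1278/7]
+L4 (α=0) → [274/7, 290/7, 1278/7]
rounded: [39, 41, 183]

at x=2,y=0 over L1,L2,L3:
L1 α=4/5: [636/5, 212/5, 196/5]
L2 α=6/7: [4686/35, 986/5, 6556/35]
L3 α=1/8: [2573/20, 6967/40, 3713/20]
rounded: [129, 174, 186]

(2,1) stack=L1,L2,L3; from [0,0,0]:
+L1 (α=1/3) → [52, 4/3, 113/3]
+L2 (α=1/2) → [81, 188/3, 193/3]
+L3 (α=1/2) → [115/2, 935/6, 308/3]
= [58, 156, 103]

(1,0) stack=L1,L2,L3,L5,L6,L7; from [0,0,0]:
+L1 (α=1/2) → [145/2, 133/2, 116]
+L2 (α=1/2) → [187/4, 209/4, 351/2]
+L3 (α=3/7) → [274/7, 290/7, 1278/7]
+L5 (α=5/6) → [243/14, 3685/42, 1759/21]
+L6 (α=1/2) → [691/28, 13471/84, 5077/42]
+L7 (α=2/7) → [5583/196, 107339/588, 37985/294]
→ [28, 183, 129]

(1,2) stack=L1,L2,L3,L5,L6,L7; from [0,0,0]:
after L1 α=1/3: [58, 95/3, 104/3]
after L2 α=1/3: [265/3, 790/9, 724/9]
after L3 α=5/8: [635/4, 2165/12, 4279/24]
after L5 α=2/3: [473/4, 8069/36, 8071/72]
after L6 α=1/3: [509/6, 12299/54, 14371/108]
after L7 α=1/2: [1949/12, 17321/108, 21391/216]
= [162, 160, 99]


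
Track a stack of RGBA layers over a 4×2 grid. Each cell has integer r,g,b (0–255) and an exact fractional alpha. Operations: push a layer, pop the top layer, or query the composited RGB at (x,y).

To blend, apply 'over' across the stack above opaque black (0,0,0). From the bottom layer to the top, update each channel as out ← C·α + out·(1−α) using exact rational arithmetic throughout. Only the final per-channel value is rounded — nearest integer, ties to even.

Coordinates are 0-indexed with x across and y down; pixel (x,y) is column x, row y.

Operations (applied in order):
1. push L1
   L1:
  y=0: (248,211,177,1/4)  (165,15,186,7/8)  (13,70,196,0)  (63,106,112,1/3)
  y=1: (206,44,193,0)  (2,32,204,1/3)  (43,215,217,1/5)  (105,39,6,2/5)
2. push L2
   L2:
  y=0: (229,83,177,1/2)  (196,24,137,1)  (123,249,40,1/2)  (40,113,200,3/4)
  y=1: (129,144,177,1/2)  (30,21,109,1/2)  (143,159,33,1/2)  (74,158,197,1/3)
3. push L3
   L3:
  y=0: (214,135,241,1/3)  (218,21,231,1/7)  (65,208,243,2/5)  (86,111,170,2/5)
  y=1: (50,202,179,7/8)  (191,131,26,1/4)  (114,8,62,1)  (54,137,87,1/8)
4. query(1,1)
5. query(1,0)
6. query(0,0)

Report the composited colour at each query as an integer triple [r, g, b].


at x=1,y=1 over L1,L2,L3:
L1 α=1/3: [2/3, 32/3, 68]
L2 α=1/2: [46/3, 95/6, 177/2]
L3 α=1/4: [237/4, 357/8, 583/8]
= [59, 45, 73]

(1,0) stack=L1,L2,L3; from [0,0,0]:
after L1 α=7/8: [1155/8, 105/8, 651/4]
after L2 α=1: [196, 24, 137]
after L3 α=1/7: [1394/7, 165/7, 1053/7]
→ [199, 24, 150]

query (0,0) [L1,L2,L3] — begin 0,0,0
after L1 α=1/4: [62, 211/4, 177/4]
after L2 α=1/2: [291/2, 543/8, 885/8]
after L3 α=1/3: [505/3, 361/4, 1849/12]
→ [168, 90, 154]


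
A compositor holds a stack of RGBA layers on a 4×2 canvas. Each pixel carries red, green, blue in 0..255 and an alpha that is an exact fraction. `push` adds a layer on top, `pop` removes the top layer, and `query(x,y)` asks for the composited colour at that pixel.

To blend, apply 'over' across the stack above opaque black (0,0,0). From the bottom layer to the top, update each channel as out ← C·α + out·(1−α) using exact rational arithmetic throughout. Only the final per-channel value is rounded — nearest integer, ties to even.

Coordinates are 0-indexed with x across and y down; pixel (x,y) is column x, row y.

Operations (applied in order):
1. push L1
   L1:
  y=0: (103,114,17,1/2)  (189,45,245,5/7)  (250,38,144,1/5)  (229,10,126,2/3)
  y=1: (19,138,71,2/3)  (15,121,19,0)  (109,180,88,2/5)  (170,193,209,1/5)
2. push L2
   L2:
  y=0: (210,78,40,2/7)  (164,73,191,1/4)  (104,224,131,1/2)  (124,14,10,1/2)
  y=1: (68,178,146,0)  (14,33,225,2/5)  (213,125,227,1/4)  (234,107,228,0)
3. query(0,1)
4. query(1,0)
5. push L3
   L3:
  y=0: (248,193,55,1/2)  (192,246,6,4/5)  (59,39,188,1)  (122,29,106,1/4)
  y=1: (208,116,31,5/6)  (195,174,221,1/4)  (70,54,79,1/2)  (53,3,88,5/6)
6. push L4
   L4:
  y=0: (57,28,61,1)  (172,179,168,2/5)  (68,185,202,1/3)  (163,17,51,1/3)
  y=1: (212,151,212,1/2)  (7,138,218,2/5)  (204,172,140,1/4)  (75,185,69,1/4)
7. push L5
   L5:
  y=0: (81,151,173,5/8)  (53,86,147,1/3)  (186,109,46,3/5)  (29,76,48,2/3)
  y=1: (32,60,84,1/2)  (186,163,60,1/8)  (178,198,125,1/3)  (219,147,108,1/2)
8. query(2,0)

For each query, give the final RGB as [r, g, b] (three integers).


(0,1) stack=L1,L2; from [0,0,0]:
after L1 α=2/3: [38/3, 92, 142/3]
after L2 α=0: [38/3, 92, 142/3]
= [13, 92, 47]

query (1,0) [L1,L2] — begin 0,0,0
L1 α=5/7: [135, 225/7, 175]
L2 α=1/4: [569/4, 593/14, 179]
rounded: [142, 42, 179]

at x=2,y=0 over L1,L2,L3,L4,L5:
+L1 (α=1/5) → [50, 38/5, 144/5]
+L2 (α=1/2) → [77, 579/5, 799/10]
+L3 (α=1) → [59, 39, 188]
+L4 (α=1/3) → [62, 263/3, 578/3]
+L5 (α=3/5) → [682/5, 1507/15, 314/3]
rounded: [136, 100, 105]


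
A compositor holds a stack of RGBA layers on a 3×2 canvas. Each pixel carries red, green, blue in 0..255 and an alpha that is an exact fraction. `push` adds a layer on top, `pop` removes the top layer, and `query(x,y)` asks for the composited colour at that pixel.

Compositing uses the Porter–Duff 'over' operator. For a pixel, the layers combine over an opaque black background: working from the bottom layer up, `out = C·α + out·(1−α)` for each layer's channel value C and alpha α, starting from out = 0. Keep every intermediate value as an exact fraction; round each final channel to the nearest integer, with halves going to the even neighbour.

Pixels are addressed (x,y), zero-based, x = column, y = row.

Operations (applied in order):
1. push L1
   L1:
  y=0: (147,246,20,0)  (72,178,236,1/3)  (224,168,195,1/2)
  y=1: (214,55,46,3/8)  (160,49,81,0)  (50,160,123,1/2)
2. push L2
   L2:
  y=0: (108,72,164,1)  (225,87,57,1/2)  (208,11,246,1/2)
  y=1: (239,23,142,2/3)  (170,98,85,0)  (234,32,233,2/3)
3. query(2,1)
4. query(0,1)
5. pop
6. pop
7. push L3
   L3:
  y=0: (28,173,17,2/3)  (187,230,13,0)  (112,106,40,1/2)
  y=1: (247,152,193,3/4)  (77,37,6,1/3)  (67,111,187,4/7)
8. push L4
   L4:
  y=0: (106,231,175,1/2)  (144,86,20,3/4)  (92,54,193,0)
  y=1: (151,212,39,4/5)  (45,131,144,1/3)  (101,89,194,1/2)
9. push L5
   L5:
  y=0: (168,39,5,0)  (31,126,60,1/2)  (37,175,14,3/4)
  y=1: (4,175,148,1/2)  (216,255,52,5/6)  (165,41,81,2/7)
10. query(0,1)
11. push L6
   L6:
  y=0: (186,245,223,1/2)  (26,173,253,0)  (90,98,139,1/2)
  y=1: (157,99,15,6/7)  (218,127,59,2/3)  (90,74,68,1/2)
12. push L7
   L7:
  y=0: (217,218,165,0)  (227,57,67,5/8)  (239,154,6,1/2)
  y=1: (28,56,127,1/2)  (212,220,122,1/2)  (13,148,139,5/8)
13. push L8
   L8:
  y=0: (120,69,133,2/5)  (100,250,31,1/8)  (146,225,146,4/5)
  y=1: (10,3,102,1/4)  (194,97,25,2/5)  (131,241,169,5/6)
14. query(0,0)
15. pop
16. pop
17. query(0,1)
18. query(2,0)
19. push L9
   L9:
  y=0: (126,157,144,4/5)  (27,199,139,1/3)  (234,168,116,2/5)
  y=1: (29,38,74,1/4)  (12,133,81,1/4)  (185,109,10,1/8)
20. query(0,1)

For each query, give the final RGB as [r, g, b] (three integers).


at x=2,y=1 over L1,L2:
+L1 (α=1/2) → [25, 80, 123/2]
+L2 (α=2/3) → [493/3, 48, 1055/6]
→ [164, 48, 176]

query (0,1) [L1,L2] — begin 0,0,0
after L1 α=3/8: [321/4, 165/8, 69/4]
after L2 α=2/3: [2233/12, 533/24, 1205/12]
→ [186, 22, 100]

(0,1) stack=L3,L4,L5; from [0,0,0]:
+L3 (α=3/4) → [741/4, 114, 579/4]
+L4 (α=4/5) → [3157/20, 962/5, 1203/20]
+L5 (α=1/2) → [3237/40, 1837/10, 4163/40]
= [81, 184, 104]

(0,0) stack=L3,L4,L5,L6,L7,L8; from [0,0,0]:
+L3 (α=2/3) → [56/3, 346/3, 34/3]
+L4 (α=1/2) → [187/3, 1039/6, 559/6]
+L5 (α=0) → [187/3, 1039/6, 559/6]
+L6 (α=1/2) → [745/6, 2509/12, 1897/12]
+L7 (α=0) → [745/6, 2509/12, 1897/12]
+L8 (α=2/5) → [245/2, 3061/20, 2961/20]
rounded: [122, 153, 148]

at x=0,y=1 over L3,L4,L5,L6:
L3 α=3/4: [741/4, 114, 579/4]
L4 α=4/5: [3157/20, 962/5, 1203/20]
L5 α=1/2: [3237/40, 1837/10, 4163/40]
L6 α=6/7: [40917/280, 1111/10, 1109/40]
= [146, 111, 28]

query (2,0) [L3,L4,L5,L6] — begin 0,0,0
L3 α=1/2: [56, 53, 20]
L4 α=0: [56, 53, 20]
L5 α=3/4: [167/4, 289/2, 31/2]
L6 α=1/2: [527/8, 485/4, 309/4]
→ [66, 121, 77]

query (0,1) [L3,L4,L5,L6,L9] — begin 0,0,0
+L3 (α=3/4) → [741/4, 114, 579/4]
+L4 (α=4/5) → [3157/20, 962/5, 1203/20]
+L5 (α=1/2) → [3237/40, 1837/10, 4163/40]
+L6 (α=6/7) → [40917/280, 1111/10, 1109/40]
+L9 (α=1/4) → [130871/1120, 3713/40, 6287/160]
→ [117, 93, 39]


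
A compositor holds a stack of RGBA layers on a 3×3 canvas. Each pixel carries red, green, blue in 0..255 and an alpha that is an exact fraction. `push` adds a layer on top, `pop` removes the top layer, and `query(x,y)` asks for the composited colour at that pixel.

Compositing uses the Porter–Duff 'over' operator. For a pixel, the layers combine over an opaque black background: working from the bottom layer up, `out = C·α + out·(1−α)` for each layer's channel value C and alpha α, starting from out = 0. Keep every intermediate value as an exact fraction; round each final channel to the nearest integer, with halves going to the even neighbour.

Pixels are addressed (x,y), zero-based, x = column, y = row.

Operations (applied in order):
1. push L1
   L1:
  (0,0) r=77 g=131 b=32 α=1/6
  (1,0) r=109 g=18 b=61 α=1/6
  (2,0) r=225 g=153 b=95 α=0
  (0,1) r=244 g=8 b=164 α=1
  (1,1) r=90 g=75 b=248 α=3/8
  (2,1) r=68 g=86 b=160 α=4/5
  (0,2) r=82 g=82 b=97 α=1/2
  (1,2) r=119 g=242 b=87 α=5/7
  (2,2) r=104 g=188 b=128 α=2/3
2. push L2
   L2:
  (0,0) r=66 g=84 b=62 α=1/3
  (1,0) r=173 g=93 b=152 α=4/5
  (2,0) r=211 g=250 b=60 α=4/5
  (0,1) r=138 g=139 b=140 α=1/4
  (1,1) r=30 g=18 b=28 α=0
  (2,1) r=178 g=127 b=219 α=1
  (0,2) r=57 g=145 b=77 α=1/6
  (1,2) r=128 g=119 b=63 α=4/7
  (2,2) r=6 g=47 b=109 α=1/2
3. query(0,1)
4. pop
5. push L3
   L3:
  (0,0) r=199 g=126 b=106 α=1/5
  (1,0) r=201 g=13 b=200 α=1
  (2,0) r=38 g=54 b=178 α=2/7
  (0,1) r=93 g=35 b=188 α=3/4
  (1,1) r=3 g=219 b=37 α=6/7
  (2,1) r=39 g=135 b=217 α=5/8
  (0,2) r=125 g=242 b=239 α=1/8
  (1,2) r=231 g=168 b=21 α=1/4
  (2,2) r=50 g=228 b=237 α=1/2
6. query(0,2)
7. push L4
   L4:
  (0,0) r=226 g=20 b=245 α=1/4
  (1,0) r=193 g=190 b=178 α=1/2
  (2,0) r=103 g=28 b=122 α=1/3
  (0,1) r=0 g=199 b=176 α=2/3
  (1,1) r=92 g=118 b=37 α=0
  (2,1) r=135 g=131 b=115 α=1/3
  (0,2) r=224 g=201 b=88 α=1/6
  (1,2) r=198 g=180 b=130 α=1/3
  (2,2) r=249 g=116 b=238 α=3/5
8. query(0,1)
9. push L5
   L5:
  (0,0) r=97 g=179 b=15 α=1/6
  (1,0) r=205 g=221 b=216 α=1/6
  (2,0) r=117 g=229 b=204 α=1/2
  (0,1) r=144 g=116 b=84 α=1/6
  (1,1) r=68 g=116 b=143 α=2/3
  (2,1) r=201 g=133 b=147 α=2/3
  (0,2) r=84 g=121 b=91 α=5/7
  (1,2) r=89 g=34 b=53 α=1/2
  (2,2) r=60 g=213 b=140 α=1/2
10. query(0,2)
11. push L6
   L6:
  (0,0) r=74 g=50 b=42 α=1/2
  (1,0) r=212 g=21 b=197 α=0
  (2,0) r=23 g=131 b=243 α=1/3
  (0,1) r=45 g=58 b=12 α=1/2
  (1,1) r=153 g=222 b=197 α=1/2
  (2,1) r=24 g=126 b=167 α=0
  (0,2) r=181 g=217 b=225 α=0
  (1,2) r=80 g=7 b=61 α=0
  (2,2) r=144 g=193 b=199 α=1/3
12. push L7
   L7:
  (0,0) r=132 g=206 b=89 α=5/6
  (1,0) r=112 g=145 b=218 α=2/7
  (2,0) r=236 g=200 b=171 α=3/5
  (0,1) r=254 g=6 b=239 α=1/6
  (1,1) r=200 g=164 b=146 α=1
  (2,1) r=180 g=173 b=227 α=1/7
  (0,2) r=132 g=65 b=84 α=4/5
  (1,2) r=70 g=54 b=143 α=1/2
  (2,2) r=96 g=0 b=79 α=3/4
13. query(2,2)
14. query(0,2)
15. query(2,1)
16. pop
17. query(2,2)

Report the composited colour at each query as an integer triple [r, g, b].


at x=0,y=1 over L1,L2:
L1 α=1: [244, 8, 164]
L2 α=1/4: [435/2, 163/4, 158]
→ [218, 41, 158]

(0,2) stack=L1,L3; from [0,0,0]:
+L1 (α=1/2) → [41, 41, 97/2]
+L3 (α=1/8) → [103/2, 529/8, 1157/16]
→ [52, 66, 72]

at x=0,y=1 over L1,L3,L4:
+L1 (α=1) → [244, 8, 164]
+L3 (α=3/4) → [523/4, 113/4, 182]
+L4 (α=2/3) → [523/12, 1705/12, 178]
= [44, 142, 178]

at x=0,y=2 over L1,L3,L4,L5:
+L1 (α=1/2) → [41, 41, 97/2]
+L3 (α=1/8) → [103/2, 529/8, 1157/16]
+L4 (α=1/6) → [321/4, 4253/48, 7193/96]
+L5 (α=5/7) → [1161/14, 18773/168, 29033/336]
→ [83, 112, 86]

at x=2,y=2 over L1,L3,L4,L5,L6,L7:
L1 α=2/3: [208/3, 376/3, 256/3]
L3 α=1/2: [179/3, 530/3, 967/6]
L4 α=3/5: [2599/15, 2104/15, 3109/15]
L5 α=1/2: [3499/30, 5299/30, 5209/30]
L6 α=1/3: [5659/45, 8194/45, 8194/45]
L7 α=3/4: [18619/180, 4097/90, 18859/180]
= [103, 46, 105]

at x=0,y=2 over L1,L3,L4,L5,L6,L7:
after L1 α=1/2: [41, 41, 97/2]
after L3 α=1/8: [103/2, 529/8, 1157/16]
after L4 α=1/6: [321/4, 4253/48, 7193/96]
after L5 α=5/7: [1161/14, 18773/168, 29033/336]
after L6 α=0: [1161/14, 18773/168, 29033/336]
after L7 α=4/5: [8553/70, 62453/840, 141929/1680]
rounded: [122, 74, 84]

query (2,1) [L1,L3,L4,L5,L6,L7] — begin 0,0,0
L1 α=4/5: [272/5, 344/5, 128]
L3 α=5/8: [1791/40, 4407/40, 1469/8]
L4 α=1/3: [1497/20, 7027/60, 643/4]
L5 α=2/3: [3179/20, 22987/180, 1819/12]
L6 α=0: [3179/20, 22987/180, 1819/12]
L7 α=1/7: [11337/70, 28177/210, 2273/14]
rounded: [162, 134, 162]

at x=2,y=2 over L1,L3,L4,L5,L6:
after L1 α=2/3: [208/3, 376/3, 256/3]
after L3 α=1/2: [179/3, 530/3, 967/6]
after L4 α=3/5: [2599/15, 2104/15, 3109/15]
after L5 α=1/2: [3499/30, 5299/30, 5209/30]
after L6 α=1/3: [5659/45, 8194/45, 8194/45]
= [126, 182, 182]


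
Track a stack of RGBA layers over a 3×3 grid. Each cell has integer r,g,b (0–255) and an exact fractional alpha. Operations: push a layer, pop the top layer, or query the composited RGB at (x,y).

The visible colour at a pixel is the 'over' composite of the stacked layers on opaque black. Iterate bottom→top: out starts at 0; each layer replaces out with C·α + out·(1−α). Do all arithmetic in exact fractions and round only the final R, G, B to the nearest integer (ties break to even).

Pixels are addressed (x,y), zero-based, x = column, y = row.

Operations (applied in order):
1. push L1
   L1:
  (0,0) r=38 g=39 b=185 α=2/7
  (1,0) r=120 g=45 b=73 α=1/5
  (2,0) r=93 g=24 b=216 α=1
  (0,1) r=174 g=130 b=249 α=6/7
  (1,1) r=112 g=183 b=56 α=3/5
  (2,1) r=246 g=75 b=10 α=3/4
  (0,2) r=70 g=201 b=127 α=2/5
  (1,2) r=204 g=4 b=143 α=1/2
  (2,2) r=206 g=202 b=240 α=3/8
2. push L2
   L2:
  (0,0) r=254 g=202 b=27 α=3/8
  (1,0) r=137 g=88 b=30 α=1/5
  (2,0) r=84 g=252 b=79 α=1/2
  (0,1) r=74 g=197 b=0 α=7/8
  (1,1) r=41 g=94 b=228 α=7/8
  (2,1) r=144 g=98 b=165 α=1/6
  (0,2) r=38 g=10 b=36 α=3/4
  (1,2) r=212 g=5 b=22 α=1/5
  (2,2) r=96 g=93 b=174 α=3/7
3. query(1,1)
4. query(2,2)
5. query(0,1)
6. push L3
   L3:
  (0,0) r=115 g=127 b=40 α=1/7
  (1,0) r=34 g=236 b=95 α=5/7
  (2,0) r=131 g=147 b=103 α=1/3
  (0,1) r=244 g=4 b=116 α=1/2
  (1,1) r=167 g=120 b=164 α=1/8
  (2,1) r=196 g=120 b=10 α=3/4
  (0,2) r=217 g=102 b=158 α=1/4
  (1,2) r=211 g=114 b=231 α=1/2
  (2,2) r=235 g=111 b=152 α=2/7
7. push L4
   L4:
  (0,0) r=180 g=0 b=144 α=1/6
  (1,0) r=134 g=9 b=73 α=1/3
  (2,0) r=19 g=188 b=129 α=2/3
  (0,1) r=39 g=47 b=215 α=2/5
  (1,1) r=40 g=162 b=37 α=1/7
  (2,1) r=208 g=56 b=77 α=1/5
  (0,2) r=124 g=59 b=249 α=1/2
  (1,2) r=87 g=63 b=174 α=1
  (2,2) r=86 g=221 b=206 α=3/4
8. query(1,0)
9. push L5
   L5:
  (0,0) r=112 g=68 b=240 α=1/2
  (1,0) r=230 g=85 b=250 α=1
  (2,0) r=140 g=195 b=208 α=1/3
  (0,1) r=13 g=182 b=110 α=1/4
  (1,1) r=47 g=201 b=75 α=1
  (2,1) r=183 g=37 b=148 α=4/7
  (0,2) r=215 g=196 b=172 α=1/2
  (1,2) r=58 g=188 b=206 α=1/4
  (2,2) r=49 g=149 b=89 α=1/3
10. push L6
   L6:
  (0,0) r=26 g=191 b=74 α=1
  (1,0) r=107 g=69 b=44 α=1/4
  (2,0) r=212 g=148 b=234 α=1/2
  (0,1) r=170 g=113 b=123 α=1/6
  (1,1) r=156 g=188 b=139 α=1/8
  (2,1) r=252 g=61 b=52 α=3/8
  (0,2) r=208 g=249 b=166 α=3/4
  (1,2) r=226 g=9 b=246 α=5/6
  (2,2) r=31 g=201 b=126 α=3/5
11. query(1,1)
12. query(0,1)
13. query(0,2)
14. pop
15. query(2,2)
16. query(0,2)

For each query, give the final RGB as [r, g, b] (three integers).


at x=1,y=1 over L1,L2:
+L1 (α=3/5) → [336/5, 549/5, 168/5]
+L2 (α=7/8) → [1771/40, 3839/40, 2037/10]
= [44, 96, 204]

query (2,2) [L1,L2] — begin 0,0,0
after L1 α=3/8: [309/4, 303/4, 90]
after L2 α=3/7: [597/7, 582/7, 126]
→ [85, 83, 126]

query (0,1) [L1,L2] — begin 0,0,0
+L1 (α=6/7) → [1044/7, 780/7, 1494/7]
+L2 (α=7/8) → [2335/28, 10433/56, 747/28]
= [83, 186, 27]

query (1,0) [L1,L2,L3,L4] — begin 0,0,0
L1 α=1/5: [24, 9, 73/5]
L2 α=1/5: [233/5, 124/5, 442/25]
L3 α=5/7: [188/5, 6148/35, 12759/175]
L4 α=1/3: [1046/15, 12611/105, 38293/525]
rounded: [70, 120, 73]

at x=1,y=1 over L1,L2,L3,L4,L5,L6:
after L1 α=3/5: [336/5, 549/5, 168/5]
after L2 α=7/8: [1771/40, 3839/40, 2037/10]
after L3 α=1/8: [19077/320, 31673/320, 15899/80]
after L4 α=1/7: [63631/1120, 17277/160, 49177/280]
after L5 α=1: [47, 201, 75]
after L6 α=1/8: [485/8, 1595/8, 83]
rounded: [61, 199, 83]

at x=0,y=1 over L1,L2,L3,L4,L5,L6:
L1 α=6/7: [1044/7, 780/7, 1494/7]
L2 α=7/8: [2335/28, 10433/56, 747/28]
L3 α=1/2: [9167/56, 10657/112, 3995/56]
L4 α=2/5: [31869/280, 42499/560, 7213/56]
L5 α=1/4: [99247/1120, 229417/2240, 27799/224]
L6 α=1/6: [137327/1344, 93347/896, 166547/1344]
→ [102, 104, 124]

at x=0,y=2 over L1,L2,L3,L4,L5,L6:
L1 α=2/5: [28, 402/5, 254/5]
L2 α=3/4: [71/2, 138/5, 397/10]
L3 α=1/4: [647/8, 231/5, 2771/40]
L4 α=1/2: [1639/16, 263/5, 12731/80]
L5 α=1/2: [5079/32, 1243/10, 26491/160]
L6 α=3/4: [25047/128, 8713/40, 106171/640]
rounded: [196, 218, 166]

query (2,2) [L1,L2,L3,L4,L5] — begin 0,0,0
after L1 α=3/8: [309/4, 303/4, 90]
after L2 α=3/7: [597/7, 582/7, 126]
after L3 α=2/7: [6275/49, 4464/49, 934/7]
after L4 α=3/4: [18917/196, 36951/196, 1315/7]
after L5 α=1/3: [23719/294, 51553/294, 3253/21]
= [81, 175, 155]

at x=0,y=2 over L1,L2,L3,L4,L5:
L1 α=2/5: [28, 402/5, 254/5]
L2 α=3/4: [71/2, 138/5, 397/10]
L3 α=1/4: [647/8, 231/5, 2771/40]
L4 α=1/2: [1639/16, 263/5, 12731/80]
L5 α=1/2: [5079/32, 1243/10, 26491/160]
= [159, 124, 166]


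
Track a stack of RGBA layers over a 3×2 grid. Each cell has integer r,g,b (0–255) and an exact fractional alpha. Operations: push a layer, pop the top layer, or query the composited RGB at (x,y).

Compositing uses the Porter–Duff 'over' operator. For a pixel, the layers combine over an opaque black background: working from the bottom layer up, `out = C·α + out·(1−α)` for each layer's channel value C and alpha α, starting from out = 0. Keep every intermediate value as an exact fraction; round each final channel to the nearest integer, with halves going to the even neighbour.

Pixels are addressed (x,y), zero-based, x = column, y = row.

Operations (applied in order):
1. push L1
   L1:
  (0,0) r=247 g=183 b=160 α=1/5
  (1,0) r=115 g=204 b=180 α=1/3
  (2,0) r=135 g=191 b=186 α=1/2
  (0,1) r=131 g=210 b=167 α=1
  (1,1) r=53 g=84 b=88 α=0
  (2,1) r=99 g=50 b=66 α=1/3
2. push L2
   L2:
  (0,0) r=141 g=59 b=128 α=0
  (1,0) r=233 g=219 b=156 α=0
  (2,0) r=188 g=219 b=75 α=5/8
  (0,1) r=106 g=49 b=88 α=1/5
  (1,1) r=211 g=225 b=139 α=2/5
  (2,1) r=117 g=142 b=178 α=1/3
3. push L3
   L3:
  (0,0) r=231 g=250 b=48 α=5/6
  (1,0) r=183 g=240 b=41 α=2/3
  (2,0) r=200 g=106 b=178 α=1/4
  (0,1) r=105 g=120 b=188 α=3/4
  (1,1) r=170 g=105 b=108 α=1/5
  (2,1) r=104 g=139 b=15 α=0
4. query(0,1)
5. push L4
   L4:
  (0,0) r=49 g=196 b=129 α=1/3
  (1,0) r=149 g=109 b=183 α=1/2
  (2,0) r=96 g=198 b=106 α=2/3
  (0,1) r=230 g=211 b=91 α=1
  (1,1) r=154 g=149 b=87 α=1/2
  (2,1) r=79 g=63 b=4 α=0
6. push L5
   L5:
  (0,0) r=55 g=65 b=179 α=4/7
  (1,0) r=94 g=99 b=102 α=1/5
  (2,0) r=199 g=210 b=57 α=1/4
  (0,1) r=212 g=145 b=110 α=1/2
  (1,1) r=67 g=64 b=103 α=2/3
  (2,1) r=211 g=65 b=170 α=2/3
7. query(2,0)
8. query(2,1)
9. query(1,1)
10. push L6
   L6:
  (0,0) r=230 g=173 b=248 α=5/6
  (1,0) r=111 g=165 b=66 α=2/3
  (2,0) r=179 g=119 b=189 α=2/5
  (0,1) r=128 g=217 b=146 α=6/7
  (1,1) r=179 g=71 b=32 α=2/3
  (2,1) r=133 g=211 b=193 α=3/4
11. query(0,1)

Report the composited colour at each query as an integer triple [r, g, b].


at x=0,y=1 over L1,L2,L3:
after L1 α=1: [131, 210, 167]
after L2 α=1/5: [126, 889/5, 756/5]
after L3 α=3/4: [441/4, 2689/20, 894/5]
= [110, 134, 179]

query (2,0) [L1,L2,L3,L4,L5] — begin 0,0,0
+L1 (α=1/2) → [135/2, 191/2, 93]
+L2 (α=5/8) → [2285/16, 2763/16, 327/4]
+L3 (α=1/4) → [10055/64, 9985/64, 1693/16]
+L4 (α=2/3) → [22343/192, 35329/192, 1695/16]
+L5 (α=1/4) → [35079/256, 48769/256, 5997/64]
= [137, 191, 94]

query (2,1) [L1,L2,L3,L4,L5] — begin 0,0,0
after L1 α=1/3: [33, 50/3, 22]
after L2 α=1/3: [61, 526/9, 74]
after L3 α=0: [61, 526/9, 74]
after L4 α=0: [61, 526/9, 74]
after L5 α=2/3: [161, 1696/27, 138]
→ [161, 63, 138]

(1,1) stack=L1,L2,L3,L4,L5; from [0,0,0]:
after L1 α=0: [0, 0, 0]
after L2 α=2/5: [422/5, 90, 278/5]
after L3 α=1/5: [2538/25, 93, 1652/25]
after L4 α=1/2: [3194/25, 121, 3827/50]
after L5 α=2/3: [6544/75, 83, 4709/50]
rounded: [87, 83, 94]

at x=0,y=1 over L1,L2,L3,L4,L5,L6:
after L1 α=1: [131, 210, 167]
after L2 α=1/5: [126, 889/5, 756/5]
after L3 α=3/4: [441/4, 2689/20, 894/5]
after L4 α=1: [230, 211, 91]
after L5 α=1/2: [221, 178, 201/2]
after L6 α=6/7: [989/7, 1480/7, 279/2]
= [141, 211, 140]


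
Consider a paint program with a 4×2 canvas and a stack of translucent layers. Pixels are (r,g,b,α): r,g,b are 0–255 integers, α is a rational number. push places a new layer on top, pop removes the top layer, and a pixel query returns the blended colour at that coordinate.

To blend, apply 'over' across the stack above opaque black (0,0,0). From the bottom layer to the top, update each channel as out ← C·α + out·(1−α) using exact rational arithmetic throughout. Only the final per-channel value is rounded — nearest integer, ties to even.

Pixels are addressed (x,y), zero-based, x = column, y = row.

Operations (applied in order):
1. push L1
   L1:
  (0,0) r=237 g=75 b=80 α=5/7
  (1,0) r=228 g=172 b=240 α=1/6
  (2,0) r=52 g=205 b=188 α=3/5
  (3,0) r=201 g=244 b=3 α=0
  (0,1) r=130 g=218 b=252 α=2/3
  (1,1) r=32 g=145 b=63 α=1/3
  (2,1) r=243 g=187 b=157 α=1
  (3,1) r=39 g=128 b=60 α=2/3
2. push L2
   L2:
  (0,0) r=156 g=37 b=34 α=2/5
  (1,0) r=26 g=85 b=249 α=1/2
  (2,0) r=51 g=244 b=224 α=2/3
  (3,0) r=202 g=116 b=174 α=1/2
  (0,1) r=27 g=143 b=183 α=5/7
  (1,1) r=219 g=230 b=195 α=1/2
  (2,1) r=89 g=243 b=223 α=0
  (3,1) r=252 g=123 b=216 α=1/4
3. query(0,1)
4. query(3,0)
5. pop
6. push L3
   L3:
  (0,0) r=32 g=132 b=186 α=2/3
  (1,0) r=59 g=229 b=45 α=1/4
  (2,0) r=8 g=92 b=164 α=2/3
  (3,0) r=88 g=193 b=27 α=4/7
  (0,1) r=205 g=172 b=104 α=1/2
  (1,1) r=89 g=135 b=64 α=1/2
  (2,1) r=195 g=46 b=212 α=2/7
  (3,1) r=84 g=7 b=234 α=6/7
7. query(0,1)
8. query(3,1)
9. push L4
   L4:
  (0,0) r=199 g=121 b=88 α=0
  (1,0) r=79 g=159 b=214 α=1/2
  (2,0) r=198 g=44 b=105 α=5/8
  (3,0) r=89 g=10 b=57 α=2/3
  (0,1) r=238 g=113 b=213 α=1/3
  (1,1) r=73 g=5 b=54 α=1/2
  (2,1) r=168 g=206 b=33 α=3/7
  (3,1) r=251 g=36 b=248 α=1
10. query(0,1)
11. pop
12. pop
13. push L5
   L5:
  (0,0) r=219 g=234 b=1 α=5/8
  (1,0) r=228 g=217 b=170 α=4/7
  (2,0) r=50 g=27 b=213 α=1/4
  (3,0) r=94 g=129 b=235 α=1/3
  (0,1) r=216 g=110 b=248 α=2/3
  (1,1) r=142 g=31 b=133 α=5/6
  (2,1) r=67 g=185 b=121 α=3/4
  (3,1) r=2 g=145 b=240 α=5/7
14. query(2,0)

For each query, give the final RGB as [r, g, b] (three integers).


(0,1) stack=L1,L2; from [0,0,0]:
after L1 α=2/3: [260/3, 436/3, 168]
after L2 α=5/7: [925/21, 431/3, 1251/7]
→ [44, 144, 179]

(3,0) stack=L1,L2; from [0,0,0]:
after L1 α=0: [0, 0, 0]
after L2 α=1/2: [101, 58, 87]
= [101, 58, 87]

at x=0,y=1 over L1,L3:
L1 α=2/3: [260/3, 436/3, 168]
L3 α=1/2: [875/6, 476/3, 136]
rounded: [146, 159, 136]

(3,1) stack=L1,L3; from [0,0,0]:
+L1 (α=2/3) → [26, 256/3, 40]
+L3 (α=6/7) → [530/7, 382/21, 1444/7]
→ [76, 18, 206]

at x=0,y=1 over L1,L3,L4:
+L1 (α=2/3) → [260/3, 436/3, 168]
+L3 (α=1/2) → [875/6, 476/3, 136]
+L4 (α=1/3) → [1589/9, 1291/9, 485/3]
→ [177, 143, 162]

query (2,0) [L1,L5] — begin 0,0,0
L1 α=3/5: [156/5, 123, 564/5]
L5 α=1/4: [359/10, 99, 2757/20]
rounded: [36, 99, 138]


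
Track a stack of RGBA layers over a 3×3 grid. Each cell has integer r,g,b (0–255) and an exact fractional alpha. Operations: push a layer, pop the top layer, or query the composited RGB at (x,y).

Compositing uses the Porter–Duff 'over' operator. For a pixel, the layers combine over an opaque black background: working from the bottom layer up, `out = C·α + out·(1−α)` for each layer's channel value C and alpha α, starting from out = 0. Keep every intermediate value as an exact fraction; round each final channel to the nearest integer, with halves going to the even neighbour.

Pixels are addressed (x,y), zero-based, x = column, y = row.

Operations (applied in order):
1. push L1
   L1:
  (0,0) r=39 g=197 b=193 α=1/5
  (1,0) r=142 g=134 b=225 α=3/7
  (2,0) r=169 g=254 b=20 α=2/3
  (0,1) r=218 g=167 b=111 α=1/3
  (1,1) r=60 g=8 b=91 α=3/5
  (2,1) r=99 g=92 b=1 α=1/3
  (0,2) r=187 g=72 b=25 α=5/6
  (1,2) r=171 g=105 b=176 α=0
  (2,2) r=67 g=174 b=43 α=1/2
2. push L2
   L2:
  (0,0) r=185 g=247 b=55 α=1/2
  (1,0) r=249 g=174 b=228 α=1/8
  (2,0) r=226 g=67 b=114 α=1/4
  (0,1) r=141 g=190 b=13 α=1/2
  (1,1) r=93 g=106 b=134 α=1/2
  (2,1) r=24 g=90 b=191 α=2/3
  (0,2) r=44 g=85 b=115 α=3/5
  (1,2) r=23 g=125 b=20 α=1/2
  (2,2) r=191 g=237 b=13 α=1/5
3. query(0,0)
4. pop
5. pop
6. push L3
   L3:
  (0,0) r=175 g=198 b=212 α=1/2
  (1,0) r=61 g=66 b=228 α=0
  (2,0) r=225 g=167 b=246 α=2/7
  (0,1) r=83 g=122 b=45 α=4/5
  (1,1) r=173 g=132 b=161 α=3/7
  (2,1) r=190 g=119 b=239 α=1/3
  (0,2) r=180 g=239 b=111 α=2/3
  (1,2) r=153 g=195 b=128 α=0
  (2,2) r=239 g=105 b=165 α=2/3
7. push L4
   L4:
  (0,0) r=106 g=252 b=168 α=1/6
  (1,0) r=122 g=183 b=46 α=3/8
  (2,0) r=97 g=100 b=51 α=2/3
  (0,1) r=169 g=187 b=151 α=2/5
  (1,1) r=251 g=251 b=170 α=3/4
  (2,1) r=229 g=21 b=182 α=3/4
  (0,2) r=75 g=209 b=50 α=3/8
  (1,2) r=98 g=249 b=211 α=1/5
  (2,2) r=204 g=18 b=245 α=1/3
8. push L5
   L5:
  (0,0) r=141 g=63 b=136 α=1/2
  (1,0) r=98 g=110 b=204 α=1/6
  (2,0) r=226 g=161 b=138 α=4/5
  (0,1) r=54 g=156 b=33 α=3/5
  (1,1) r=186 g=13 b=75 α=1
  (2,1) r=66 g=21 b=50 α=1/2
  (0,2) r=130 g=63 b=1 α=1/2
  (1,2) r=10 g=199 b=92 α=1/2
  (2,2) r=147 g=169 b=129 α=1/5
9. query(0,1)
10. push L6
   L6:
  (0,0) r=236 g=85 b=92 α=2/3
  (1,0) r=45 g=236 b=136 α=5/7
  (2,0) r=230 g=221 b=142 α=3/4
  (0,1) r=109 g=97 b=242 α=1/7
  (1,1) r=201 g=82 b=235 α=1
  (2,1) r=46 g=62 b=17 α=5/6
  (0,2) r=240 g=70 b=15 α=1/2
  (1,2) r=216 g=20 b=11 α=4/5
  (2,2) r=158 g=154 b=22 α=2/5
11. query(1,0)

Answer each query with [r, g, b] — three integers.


at x=0,y=0 over L1,L2:
after L1 α=1/5: [39/5, 197/5, 193/5]
after L2 α=1/2: [482/5, 716/5, 234/5]
→ [96, 143, 47]

query (0,1) [L3,L4,L5] — begin 0,0,0
after L3 α=4/5: [332/5, 488/5, 36]
after L4 α=2/5: [2686/25, 3334/25, 82]
after L5 α=3/5: [9422/125, 18368/125, 263/5]
→ [75, 147, 53]

(1,0) stack=L3,L4,L5,L6; from [0,0,0]:
after L3 α=0: [0, 0, 0]
after L4 α=3/8: [183/4, 549/8, 69/4]
after L5 α=1/6: [1307/24, 3625/48, 387/8]
after L6 α=5/7: [4007/84, 31945/168, 3107/28]
rounded: [48, 190, 111]


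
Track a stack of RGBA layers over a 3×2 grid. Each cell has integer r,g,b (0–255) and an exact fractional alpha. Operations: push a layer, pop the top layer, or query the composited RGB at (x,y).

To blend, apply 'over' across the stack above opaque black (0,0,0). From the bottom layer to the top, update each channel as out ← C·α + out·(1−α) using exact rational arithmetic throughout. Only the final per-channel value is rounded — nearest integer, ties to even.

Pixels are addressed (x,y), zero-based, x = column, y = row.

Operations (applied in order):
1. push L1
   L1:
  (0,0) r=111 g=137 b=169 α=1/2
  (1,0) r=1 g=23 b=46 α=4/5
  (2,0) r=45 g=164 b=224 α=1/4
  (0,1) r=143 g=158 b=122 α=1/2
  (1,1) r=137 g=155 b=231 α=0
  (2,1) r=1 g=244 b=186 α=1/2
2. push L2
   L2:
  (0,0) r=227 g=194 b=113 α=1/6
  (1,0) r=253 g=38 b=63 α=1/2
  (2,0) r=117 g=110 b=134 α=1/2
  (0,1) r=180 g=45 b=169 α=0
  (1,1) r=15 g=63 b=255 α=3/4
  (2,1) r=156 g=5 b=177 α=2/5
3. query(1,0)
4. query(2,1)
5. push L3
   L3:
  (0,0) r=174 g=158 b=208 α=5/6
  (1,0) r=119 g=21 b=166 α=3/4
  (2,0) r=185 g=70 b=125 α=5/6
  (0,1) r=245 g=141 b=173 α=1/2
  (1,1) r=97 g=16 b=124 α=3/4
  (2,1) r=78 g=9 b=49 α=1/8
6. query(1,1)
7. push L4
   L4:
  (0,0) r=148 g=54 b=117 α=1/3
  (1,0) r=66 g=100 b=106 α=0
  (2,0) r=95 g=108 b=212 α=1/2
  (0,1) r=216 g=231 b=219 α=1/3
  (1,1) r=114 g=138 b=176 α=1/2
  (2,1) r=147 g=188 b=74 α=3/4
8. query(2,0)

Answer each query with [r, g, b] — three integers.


query (1,0) [L1,L2] — begin 0,0,0
L1 α=4/5: [4/5, 92/5, 184/5]
L2 α=1/2: [1269/10, 141/5, 499/10]
→ [127, 28, 50]

(2,1) stack=L1,L2; from [0,0,0]:
after L1 α=1/2: [1/2, 122, 93]
after L2 α=2/5: [627/10, 376/5, 633/5]
= [63, 75, 127]

at x=1,y=1 over L1,L2,L3:
L1 α=0: [0, 0, 0]
L2 α=3/4: [45/4, 189/4, 765/4]
L3 α=3/4: [1209/16, 381/16, 2253/16]
= [76, 24, 141]

at x=2,y=0 over L1,L2,L3,L4:
+L1 (α=1/4) → [45/4, 41, 56]
+L2 (α=1/2) → [513/8, 151/2, 95]
+L3 (α=5/6) → [7913/48, 851/12, 120]
+L4 (α=1/2) → [12473/96, 2147/24, 166]
rounded: [130, 89, 166]


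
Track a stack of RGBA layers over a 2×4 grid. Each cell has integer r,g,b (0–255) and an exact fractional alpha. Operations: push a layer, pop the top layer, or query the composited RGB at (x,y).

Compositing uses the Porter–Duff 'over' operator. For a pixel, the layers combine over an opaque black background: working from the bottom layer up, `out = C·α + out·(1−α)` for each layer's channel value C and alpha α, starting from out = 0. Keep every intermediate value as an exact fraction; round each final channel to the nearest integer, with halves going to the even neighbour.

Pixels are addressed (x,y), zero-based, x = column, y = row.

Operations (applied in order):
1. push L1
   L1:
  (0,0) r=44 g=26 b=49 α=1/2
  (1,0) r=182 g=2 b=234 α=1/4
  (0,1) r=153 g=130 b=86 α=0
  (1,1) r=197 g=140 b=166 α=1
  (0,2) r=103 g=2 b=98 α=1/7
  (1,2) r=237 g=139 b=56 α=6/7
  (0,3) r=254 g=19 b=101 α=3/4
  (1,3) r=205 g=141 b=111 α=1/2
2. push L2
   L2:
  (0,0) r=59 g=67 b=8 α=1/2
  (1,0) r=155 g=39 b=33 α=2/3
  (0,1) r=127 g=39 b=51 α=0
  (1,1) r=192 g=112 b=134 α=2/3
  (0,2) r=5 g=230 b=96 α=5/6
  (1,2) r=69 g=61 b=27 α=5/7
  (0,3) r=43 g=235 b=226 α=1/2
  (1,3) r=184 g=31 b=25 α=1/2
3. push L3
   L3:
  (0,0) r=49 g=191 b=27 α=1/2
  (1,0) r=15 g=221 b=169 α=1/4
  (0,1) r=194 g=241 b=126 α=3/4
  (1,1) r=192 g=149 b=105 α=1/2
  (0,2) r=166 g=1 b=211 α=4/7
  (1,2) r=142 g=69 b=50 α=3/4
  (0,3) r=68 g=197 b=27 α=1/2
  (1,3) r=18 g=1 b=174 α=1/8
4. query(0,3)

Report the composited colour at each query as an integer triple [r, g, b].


at x=0,y=3 over L1,L2,L3:
+L1 (α=3/4) → [381/2, 57/4, 303/4]
+L2 (α=1/2) → [467/4, 997/8, 1207/8]
+L3 (α=1/2) → [739/8, 2573/16, 1423/16]
rounded: [92, 161, 89]


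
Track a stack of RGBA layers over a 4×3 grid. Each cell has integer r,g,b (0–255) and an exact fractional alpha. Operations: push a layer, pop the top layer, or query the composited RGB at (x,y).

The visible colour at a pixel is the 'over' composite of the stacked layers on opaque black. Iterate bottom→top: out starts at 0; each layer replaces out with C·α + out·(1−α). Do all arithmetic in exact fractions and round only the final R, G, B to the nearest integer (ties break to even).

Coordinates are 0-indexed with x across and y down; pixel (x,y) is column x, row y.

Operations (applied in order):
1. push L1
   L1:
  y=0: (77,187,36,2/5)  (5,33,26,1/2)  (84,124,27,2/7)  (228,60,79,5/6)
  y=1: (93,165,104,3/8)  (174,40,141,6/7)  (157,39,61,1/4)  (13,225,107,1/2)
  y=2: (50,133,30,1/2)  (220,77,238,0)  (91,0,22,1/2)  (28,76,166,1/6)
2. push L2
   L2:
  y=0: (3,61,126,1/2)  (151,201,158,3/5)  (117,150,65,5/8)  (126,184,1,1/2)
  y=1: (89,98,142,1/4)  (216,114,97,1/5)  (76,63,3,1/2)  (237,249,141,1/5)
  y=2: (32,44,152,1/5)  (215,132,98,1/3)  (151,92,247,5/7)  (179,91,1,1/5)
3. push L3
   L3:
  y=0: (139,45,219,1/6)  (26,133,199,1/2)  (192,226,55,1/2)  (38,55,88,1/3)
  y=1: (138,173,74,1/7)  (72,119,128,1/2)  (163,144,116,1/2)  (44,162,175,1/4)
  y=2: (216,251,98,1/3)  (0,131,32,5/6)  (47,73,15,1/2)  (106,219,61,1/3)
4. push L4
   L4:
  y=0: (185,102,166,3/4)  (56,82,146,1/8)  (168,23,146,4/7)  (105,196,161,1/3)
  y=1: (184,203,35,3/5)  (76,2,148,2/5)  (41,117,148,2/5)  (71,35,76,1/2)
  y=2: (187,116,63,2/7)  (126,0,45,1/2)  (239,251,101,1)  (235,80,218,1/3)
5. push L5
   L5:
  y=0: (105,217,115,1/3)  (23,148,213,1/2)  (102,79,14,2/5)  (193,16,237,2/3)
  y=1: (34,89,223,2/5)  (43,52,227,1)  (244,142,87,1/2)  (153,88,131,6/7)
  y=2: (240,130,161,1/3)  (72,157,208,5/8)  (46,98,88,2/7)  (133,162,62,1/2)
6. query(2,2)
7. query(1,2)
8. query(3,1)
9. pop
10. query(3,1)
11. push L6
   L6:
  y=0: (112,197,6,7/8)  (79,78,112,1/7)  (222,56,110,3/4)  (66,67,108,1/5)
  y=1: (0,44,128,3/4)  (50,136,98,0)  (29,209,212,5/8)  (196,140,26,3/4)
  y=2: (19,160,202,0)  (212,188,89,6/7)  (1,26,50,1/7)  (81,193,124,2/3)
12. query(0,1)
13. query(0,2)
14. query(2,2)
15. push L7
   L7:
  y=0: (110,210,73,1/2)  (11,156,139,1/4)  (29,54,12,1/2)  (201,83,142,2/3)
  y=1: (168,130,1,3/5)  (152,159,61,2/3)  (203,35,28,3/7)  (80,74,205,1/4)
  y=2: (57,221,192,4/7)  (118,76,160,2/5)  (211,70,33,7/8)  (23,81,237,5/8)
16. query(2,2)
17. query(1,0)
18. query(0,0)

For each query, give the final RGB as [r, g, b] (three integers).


at x=2,y=2 over L1,L2,L3,L4,L5:
+L1 (α=1/2) → [91/2, 0, 11]
+L2 (α=5/7) → [846/7, 460/7, 1257/7]
+L3 (α=1/2) → [1175/14, 971/14, 681/7]
+L4 (α=1) → [239, 251, 101]
+L5 (α=2/7) → [1287/7, 1451/7, 681/7]
= [184, 207, 97]

(1,2) stack=L1,L2,L3,L4,L5; from [0,0,0]:
L1 α=0: [0, 0, 0]
L2 α=1/3: [215/3, 44, 98/3]
L3 α=5/6: [215/18, 233/2, 289/9]
L4 α=1/2: [2483/36, 233/4, 347/9]
L5 α=5/8: [6803/96, 3839/32, 3467/24]
= [71, 120, 144]

query (3,1) [L1,L2,L3,L4,L5] — begin 0,0,0
after L1 α=1/2: [13/2, 225/2, 107/2]
after L2 α=1/5: [263/5, 699/5, 71]
after L3 α=1/4: [1009/20, 2907/20, 97]
after L4 α=1/2: [2429/40, 3607/40, 173/2]
after L5 α=6/7: [39149/280, 24727/280, 1745/14]
rounded: [140, 88, 125]

query (3,1) [L1,L2,L3,L4] — begin 0,0,0
after L1 α=1/2: [13/2, 225/2, 107/2]
after L2 α=1/5: [263/5, 699/5, 71]
after L3 α=1/4: [1009/20, 2907/20, 97]
after L4 α=1/2: [2429/40, 3607/40, 173/2]
rounded: [61, 90, 86]

(0,1) stack=L1,L2,L3,L4,L6; from [0,0,0]:
after L1 α=3/8: [279/8, 495/8, 39]
after L2 α=1/4: [1549/32, 2269/32, 259/4]
after L3 α=1/7: [6855/112, 9575/112, 925/14]
after L4 α=3/5: [37767/280, 43679/280, 332/7]
after L6 α=3/4: [37767/1120, 80639/1120, 755/7]
= [34, 72, 108]

query (0,2) [L1,L2,L3,L4,L6] — begin 0,0,0
after L1 α=1/2: [25, 133/2, 15]
after L2 α=1/5: [132/5, 62, 212/5]
after L3 α=1/3: [448/5, 125, 914/15]
after L4 α=2/7: [822/7, 857/7, 1292/21]
after L6 α=0: [822/7, 857/7, 1292/21]
= [117, 122, 62]

query (2,2) [L1,L2,L3,L4,L6] — begin 0,0,0
L1 α=1/2: [91/2, 0, 11]
L2 α=5/7: [846/7, 460/7, 1257/7]
L3 α=1/2: [1175/14, 971/14, 681/7]
L4 α=1: [239, 251, 101]
L6 α=1/7: [205, 1532/7, 656/7]
→ [205, 219, 94]

at x=2,y=2 over L1,L2,L3,L4,L6,L7:
after L1 α=1/2: [91/2, 0, 11]
after L2 α=5/7: [846/7, 460/7, 1257/7]
after L3 α=1/2: [1175/14, 971/14, 681/7]
after L4 α=1: [239, 251, 101]
after L6 α=1/7: [205, 1532/7, 656/7]
after L7 α=7/8: [841/4, 2481/28, 2273/56]
rounded: [210, 89, 41]

at x=1,y=0 over L1,L2,L3,L4,L6,L7:
+L1 (α=1/2) → [5/2, 33/2, 13]
+L2 (α=3/5) → [458/5, 636/5, 100]
+L3 (α=1/2) → [294/5, 1301/10, 299/2]
+L4 (α=1/8) → [1169/20, 9927/80, 2385/16]
+L6 (α=1/7) → [4297/70, 32901/280, 8051/56]
+L7 (α=1/4) → [13661/280, 142383/1120, 31937/224]
= [49, 127, 143]

(0,0) stack=L1,L2,L3,L4,L6,L7; from [0,0,0]:
L1 α=2/5: [154/5, 374/5, 72/5]
L2 α=1/2: [169/10, 679/10, 351/5]
L3 α=1/6: [149/4, 769/12, 95]
L4 α=3/4: [2369/16, 4441/48, 593/4]
L6 α=7/8: [14913/128, 70633/384, 761/32]
L7 α=1/2: [28993/256, 151273/768, 3097/64]
= [113, 197, 48]
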